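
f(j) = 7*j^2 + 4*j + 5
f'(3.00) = 46.00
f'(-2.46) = -30.44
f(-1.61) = 16.70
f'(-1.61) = -18.54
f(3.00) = 80.00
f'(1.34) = 22.76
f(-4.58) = 133.51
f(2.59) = 62.32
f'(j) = 14*j + 4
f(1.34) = 22.93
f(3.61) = 110.66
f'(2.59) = 40.26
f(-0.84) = 6.58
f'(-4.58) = -60.12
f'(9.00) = 130.00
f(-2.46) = 37.52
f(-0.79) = 6.21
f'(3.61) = 54.54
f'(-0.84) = -7.76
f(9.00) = 608.00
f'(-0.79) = -7.06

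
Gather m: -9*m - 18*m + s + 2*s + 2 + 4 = -27*m + 3*s + 6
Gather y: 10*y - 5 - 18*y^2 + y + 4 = -18*y^2 + 11*y - 1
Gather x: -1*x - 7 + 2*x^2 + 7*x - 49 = 2*x^2 + 6*x - 56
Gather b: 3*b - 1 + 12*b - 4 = 15*b - 5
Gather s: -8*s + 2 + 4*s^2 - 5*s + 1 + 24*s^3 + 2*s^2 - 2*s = 24*s^3 + 6*s^2 - 15*s + 3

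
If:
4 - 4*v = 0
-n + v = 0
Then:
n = 1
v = 1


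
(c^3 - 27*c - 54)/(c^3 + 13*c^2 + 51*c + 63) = (c - 6)/(c + 7)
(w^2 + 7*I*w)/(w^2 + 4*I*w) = (w + 7*I)/(w + 4*I)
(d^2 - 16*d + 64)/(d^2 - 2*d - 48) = (d - 8)/(d + 6)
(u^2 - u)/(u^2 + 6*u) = (u - 1)/(u + 6)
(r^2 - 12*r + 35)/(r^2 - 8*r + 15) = (r - 7)/(r - 3)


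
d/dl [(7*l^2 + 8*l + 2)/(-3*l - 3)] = (-7*l^2 - 14*l - 6)/(3*(l^2 + 2*l + 1))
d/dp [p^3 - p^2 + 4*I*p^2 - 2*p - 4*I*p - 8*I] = 3*p^2 + p*(-2 + 8*I) - 2 - 4*I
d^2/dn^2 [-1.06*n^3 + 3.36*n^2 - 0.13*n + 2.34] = 6.72 - 6.36*n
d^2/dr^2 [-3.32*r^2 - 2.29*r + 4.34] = -6.64000000000000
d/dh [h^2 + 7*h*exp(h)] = 7*h*exp(h) + 2*h + 7*exp(h)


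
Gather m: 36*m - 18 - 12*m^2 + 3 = -12*m^2 + 36*m - 15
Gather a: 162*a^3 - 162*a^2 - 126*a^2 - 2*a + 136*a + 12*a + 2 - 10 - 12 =162*a^3 - 288*a^2 + 146*a - 20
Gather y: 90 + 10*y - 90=10*y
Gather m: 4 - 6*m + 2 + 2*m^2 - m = 2*m^2 - 7*m + 6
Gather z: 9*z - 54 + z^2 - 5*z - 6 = z^2 + 4*z - 60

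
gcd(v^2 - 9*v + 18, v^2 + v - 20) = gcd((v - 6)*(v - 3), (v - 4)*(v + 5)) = 1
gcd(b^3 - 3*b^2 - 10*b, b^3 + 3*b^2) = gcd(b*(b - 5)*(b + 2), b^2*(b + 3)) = b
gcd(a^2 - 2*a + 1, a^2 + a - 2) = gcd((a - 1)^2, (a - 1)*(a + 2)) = a - 1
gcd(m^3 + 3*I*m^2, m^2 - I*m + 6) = 1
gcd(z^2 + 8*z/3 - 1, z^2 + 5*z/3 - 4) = z + 3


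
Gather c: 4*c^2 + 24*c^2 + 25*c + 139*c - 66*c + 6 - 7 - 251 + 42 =28*c^2 + 98*c - 210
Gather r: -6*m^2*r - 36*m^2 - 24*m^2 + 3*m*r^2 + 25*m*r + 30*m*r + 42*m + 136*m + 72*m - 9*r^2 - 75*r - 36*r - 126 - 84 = -60*m^2 + 250*m + r^2*(3*m - 9) + r*(-6*m^2 + 55*m - 111) - 210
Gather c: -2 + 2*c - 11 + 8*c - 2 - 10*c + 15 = 0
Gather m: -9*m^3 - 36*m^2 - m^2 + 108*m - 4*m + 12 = -9*m^3 - 37*m^2 + 104*m + 12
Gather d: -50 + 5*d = 5*d - 50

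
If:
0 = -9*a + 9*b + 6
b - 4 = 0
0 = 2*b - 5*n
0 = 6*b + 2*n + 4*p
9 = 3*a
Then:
No Solution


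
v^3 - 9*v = v*(v - 3)*(v + 3)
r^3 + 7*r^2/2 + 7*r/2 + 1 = (r + 1/2)*(r + 1)*(r + 2)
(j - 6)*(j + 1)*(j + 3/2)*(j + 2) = j^4 - 3*j^3/2 - 41*j^2/2 - 36*j - 18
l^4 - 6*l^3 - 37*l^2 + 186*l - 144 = (l - 8)*(l - 3)*(l - 1)*(l + 6)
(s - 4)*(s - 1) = s^2 - 5*s + 4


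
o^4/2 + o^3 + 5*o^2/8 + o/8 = o*(o/2 + 1/2)*(o + 1/2)^2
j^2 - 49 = (j - 7)*(j + 7)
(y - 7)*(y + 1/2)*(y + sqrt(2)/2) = y^3 - 13*y^2/2 + sqrt(2)*y^2/2 - 13*sqrt(2)*y/4 - 7*y/2 - 7*sqrt(2)/4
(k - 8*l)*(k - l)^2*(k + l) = k^4 - 9*k^3*l + 7*k^2*l^2 + 9*k*l^3 - 8*l^4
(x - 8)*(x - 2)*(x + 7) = x^3 - 3*x^2 - 54*x + 112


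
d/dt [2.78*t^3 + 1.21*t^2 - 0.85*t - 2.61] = 8.34*t^2 + 2.42*t - 0.85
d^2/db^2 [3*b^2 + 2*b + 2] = 6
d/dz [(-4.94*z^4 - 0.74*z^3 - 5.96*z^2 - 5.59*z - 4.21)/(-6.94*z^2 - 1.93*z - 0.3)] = (68.5672*z^5 + 33.7382*z^4 + 8.78439999999999*z^3 - 26.6258*z^2 - 54.8588*z - 6.4483)/(48.1636*z^4 + 26.7884*z^3 + 7.8889*z^2 + 1.158*z + 0.09)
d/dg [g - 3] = 1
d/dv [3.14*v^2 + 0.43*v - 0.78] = 6.28*v + 0.43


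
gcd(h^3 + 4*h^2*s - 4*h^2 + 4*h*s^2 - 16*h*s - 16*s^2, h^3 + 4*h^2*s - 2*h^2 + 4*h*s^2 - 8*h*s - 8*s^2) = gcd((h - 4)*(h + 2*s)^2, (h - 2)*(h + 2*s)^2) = h^2 + 4*h*s + 4*s^2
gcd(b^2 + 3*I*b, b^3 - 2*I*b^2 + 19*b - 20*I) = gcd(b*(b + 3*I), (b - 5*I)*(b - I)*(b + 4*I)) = 1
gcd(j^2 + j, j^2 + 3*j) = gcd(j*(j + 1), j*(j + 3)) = j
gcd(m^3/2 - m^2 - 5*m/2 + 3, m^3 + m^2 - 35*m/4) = 1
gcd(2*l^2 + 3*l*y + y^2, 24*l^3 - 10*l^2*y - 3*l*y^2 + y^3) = 1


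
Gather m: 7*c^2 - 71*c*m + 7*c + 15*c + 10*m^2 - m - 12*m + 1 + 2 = 7*c^2 + 22*c + 10*m^2 + m*(-71*c - 13) + 3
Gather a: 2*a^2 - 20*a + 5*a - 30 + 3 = 2*a^2 - 15*a - 27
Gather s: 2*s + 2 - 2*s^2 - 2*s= 2 - 2*s^2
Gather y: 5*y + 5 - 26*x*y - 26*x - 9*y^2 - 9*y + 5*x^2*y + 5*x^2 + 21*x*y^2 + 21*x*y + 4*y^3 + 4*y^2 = 5*x^2 - 26*x + 4*y^3 + y^2*(21*x - 5) + y*(5*x^2 - 5*x - 4) + 5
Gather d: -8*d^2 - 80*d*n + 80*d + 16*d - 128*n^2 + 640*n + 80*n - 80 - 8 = -8*d^2 + d*(96 - 80*n) - 128*n^2 + 720*n - 88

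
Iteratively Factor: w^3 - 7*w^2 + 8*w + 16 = (w + 1)*(w^2 - 8*w + 16) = (w - 4)*(w + 1)*(w - 4)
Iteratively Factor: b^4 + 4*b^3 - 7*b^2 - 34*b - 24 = (b + 4)*(b^3 - 7*b - 6) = (b + 2)*(b + 4)*(b^2 - 2*b - 3) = (b - 3)*(b + 2)*(b + 4)*(b + 1)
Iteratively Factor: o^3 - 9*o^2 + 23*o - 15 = (o - 1)*(o^2 - 8*o + 15) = (o - 5)*(o - 1)*(o - 3)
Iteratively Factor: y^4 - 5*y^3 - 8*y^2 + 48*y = (y + 3)*(y^3 - 8*y^2 + 16*y) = y*(y + 3)*(y^2 - 8*y + 16) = y*(y - 4)*(y + 3)*(y - 4)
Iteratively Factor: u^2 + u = (u)*(u + 1)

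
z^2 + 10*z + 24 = (z + 4)*(z + 6)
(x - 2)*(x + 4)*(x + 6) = x^3 + 8*x^2 + 4*x - 48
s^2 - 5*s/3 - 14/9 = (s - 7/3)*(s + 2/3)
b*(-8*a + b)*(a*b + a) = -8*a^2*b^2 - 8*a^2*b + a*b^3 + a*b^2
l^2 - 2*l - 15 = (l - 5)*(l + 3)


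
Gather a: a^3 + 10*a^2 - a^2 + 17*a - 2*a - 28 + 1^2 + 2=a^3 + 9*a^2 + 15*a - 25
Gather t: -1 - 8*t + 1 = -8*t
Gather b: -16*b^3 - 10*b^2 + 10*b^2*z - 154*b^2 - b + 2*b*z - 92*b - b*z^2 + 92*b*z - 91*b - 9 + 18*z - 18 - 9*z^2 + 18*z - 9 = -16*b^3 + b^2*(10*z - 164) + b*(-z^2 + 94*z - 184) - 9*z^2 + 36*z - 36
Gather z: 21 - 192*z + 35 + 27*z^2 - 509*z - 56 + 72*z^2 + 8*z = 99*z^2 - 693*z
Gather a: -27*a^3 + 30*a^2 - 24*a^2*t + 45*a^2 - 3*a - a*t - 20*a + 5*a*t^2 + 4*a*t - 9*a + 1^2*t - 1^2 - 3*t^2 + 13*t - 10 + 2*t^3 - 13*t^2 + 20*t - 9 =-27*a^3 + a^2*(75 - 24*t) + a*(5*t^2 + 3*t - 32) + 2*t^3 - 16*t^2 + 34*t - 20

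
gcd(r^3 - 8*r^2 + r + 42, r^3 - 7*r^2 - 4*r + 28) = r^2 - 5*r - 14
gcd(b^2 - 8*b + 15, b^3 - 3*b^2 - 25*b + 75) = b^2 - 8*b + 15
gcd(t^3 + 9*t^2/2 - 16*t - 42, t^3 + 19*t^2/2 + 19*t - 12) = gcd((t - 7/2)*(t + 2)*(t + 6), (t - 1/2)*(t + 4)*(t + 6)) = t + 6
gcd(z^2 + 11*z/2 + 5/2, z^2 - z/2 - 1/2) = z + 1/2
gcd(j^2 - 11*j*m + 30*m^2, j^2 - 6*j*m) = j - 6*m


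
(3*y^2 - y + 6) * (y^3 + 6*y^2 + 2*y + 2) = 3*y^5 + 17*y^4 + 6*y^3 + 40*y^2 + 10*y + 12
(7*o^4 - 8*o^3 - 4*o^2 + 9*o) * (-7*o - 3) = -49*o^5 + 35*o^4 + 52*o^3 - 51*o^2 - 27*o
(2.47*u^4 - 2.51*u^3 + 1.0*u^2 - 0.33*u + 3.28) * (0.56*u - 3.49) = 1.3832*u^5 - 10.0259*u^4 + 9.3199*u^3 - 3.6748*u^2 + 2.9885*u - 11.4472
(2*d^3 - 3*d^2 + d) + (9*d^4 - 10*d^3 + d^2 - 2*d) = 9*d^4 - 8*d^3 - 2*d^2 - d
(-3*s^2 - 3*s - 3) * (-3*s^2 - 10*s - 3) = 9*s^4 + 39*s^3 + 48*s^2 + 39*s + 9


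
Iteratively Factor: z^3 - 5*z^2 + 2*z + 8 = (z + 1)*(z^2 - 6*z + 8) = (z - 4)*(z + 1)*(z - 2)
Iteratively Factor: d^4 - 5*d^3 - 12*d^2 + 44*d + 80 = (d - 5)*(d^3 - 12*d - 16) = (d - 5)*(d + 2)*(d^2 - 2*d - 8) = (d - 5)*(d + 2)^2*(d - 4)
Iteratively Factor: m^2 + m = (m)*(m + 1)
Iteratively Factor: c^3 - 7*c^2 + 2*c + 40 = (c + 2)*(c^2 - 9*c + 20) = (c - 4)*(c + 2)*(c - 5)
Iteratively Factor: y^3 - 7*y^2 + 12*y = (y - 4)*(y^2 - 3*y) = (y - 4)*(y - 3)*(y)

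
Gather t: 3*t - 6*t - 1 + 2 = 1 - 3*t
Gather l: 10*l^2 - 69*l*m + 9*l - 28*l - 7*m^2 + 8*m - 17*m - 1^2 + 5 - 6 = 10*l^2 + l*(-69*m - 19) - 7*m^2 - 9*m - 2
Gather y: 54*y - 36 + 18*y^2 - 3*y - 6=18*y^2 + 51*y - 42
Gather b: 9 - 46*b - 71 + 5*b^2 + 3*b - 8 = 5*b^2 - 43*b - 70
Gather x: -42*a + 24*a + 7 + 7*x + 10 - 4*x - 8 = -18*a + 3*x + 9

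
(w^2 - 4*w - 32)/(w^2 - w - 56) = (w + 4)/(w + 7)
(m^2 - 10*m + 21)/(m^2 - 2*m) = (m^2 - 10*m + 21)/(m*(m - 2))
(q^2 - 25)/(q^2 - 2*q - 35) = (q - 5)/(q - 7)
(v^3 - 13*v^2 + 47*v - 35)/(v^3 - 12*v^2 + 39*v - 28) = (v - 5)/(v - 4)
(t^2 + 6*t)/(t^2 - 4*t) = (t + 6)/(t - 4)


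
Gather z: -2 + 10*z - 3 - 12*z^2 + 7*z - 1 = -12*z^2 + 17*z - 6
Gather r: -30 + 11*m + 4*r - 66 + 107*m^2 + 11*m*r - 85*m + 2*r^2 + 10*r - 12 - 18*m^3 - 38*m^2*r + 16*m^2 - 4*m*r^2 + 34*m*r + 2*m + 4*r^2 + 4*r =-18*m^3 + 123*m^2 - 72*m + r^2*(6 - 4*m) + r*(-38*m^2 + 45*m + 18) - 108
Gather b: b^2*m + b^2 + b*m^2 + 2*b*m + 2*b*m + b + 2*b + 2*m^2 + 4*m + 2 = b^2*(m + 1) + b*(m^2 + 4*m + 3) + 2*m^2 + 4*m + 2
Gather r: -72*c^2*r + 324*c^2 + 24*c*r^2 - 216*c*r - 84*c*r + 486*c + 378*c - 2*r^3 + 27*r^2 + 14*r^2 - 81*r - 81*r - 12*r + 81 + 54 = 324*c^2 + 864*c - 2*r^3 + r^2*(24*c + 41) + r*(-72*c^2 - 300*c - 174) + 135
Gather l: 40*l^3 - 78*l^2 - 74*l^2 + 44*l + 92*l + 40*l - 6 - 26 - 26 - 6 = 40*l^3 - 152*l^2 + 176*l - 64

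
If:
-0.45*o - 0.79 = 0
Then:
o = -1.76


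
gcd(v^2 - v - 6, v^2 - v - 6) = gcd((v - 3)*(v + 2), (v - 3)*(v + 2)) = v^2 - v - 6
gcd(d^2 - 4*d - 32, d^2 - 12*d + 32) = d - 8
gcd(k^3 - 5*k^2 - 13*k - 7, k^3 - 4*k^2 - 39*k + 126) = k - 7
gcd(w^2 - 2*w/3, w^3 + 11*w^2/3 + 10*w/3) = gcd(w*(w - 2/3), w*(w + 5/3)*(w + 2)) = w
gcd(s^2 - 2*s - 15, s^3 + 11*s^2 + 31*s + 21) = s + 3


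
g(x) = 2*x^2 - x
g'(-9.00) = -37.00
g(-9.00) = 171.00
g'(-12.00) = -49.00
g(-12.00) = 300.00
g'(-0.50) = -3.00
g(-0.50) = 1.00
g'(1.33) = 4.32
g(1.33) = 2.21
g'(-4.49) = -18.96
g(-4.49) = 44.81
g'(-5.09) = -21.36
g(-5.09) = 56.91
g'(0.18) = -0.28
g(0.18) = -0.12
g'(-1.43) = -6.72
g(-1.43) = 5.52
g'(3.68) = 13.72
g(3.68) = 23.40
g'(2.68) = 9.72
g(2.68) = 11.68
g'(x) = 4*x - 1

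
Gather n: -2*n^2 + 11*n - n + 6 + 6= -2*n^2 + 10*n + 12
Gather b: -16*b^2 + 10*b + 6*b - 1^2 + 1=-16*b^2 + 16*b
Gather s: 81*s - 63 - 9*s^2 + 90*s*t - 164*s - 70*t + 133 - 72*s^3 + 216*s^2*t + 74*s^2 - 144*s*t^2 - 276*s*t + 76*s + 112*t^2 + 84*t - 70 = -72*s^3 + s^2*(216*t + 65) + s*(-144*t^2 - 186*t - 7) + 112*t^2 + 14*t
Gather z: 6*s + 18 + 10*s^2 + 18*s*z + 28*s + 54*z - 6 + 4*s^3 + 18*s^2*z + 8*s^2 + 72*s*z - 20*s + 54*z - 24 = 4*s^3 + 18*s^2 + 14*s + z*(18*s^2 + 90*s + 108) - 12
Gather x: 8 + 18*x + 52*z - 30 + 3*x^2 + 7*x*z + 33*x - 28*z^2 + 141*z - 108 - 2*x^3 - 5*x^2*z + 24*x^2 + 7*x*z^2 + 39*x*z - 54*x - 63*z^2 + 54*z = -2*x^3 + x^2*(27 - 5*z) + x*(7*z^2 + 46*z - 3) - 91*z^2 + 247*z - 130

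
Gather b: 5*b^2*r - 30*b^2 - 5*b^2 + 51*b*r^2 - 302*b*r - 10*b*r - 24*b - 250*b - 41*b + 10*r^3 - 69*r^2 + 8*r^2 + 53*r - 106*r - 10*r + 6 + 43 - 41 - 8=b^2*(5*r - 35) + b*(51*r^2 - 312*r - 315) + 10*r^3 - 61*r^2 - 63*r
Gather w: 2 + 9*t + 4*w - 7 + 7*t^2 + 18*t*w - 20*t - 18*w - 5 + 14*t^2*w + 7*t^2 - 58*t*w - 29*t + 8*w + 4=14*t^2 - 40*t + w*(14*t^2 - 40*t - 6) - 6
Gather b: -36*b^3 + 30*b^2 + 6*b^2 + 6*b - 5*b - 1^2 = -36*b^3 + 36*b^2 + b - 1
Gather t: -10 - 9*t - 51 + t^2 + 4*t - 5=t^2 - 5*t - 66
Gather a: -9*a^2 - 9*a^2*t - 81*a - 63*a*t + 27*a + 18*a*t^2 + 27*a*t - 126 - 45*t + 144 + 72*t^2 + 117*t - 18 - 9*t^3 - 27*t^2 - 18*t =a^2*(-9*t - 9) + a*(18*t^2 - 36*t - 54) - 9*t^3 + 45*t^2 + 54*t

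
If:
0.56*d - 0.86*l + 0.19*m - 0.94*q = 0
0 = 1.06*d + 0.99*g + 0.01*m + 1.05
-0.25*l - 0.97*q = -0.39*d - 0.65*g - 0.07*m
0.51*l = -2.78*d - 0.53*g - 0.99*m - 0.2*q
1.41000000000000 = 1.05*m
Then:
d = -0.45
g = -0.59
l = 0.73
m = 1.34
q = -0.67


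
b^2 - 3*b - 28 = (b - 7)*(b + 4)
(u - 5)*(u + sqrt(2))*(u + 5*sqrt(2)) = u^3 - 5*u^2 + 6*sqrt(2)*u^2 - 30*sqrt(2)*u + 10*u - 50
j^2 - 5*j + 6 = (j - 3)*(j - 2)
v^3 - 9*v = v*(v - 3)*(v + 3)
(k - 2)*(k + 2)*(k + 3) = k^3 + 3*k^2 - 4*k - 12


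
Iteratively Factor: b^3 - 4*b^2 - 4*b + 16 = (b - 2)*(b^2 - 2*b - 8) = (b - 4)*(b - 2)*(b + 2)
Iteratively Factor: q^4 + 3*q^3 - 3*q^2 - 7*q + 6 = (q + 2)*(q^3 + q^2 - 5*q + 3) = (q + 2)*(q + 3)*(q^2 - 2*q + 1) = (q - 1)*(q + 2)*(q + 3)*(q - 1)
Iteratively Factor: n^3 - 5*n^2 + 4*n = (n - 4)*(n^2 - n) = n*(n - 4)*(n - 1)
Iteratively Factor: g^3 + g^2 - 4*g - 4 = (g - 2)*(g^2 + 3*g + 2) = (g - 2)*(g + 2)*(g + 1)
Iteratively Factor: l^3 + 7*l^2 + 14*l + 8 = (l + 1)*(l^2 + 6*l + 8) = (l + 1)*(l + 4)*(l + 2)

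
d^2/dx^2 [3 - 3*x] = 0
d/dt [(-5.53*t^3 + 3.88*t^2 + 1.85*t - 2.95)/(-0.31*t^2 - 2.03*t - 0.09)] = (1.7143*t^4 + 22.4518*t^3 - 5.8098*t^2 - 2.5274*t - 6.155)/(0.0961*t^4 + 1.2586*t^3 + 4.1767*t^2 + 0.3654*t + 0.0081)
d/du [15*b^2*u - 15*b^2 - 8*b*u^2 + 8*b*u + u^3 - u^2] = 15*b^2 - 16*b*u + 8*b + 3*u^2 - 2*u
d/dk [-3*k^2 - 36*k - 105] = -6*k - 36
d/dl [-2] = 0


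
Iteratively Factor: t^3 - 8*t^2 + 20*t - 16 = (t - 2)*(t^2 - 6*t + 8) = (t - 2)^2*(t - 4)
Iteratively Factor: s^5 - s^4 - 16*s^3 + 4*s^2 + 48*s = (s + 2)*(s^4 - 3*s^3 - 10*s^2 + 24*s) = (s + 2)*(s + 3)*(s^3 - 6*s^2 + 8*s) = (s - 4)*(s + 2)*(s + 3)*(s^2 - 2*s) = s*(s - 4)*(s + 2)*(s + 3)*(s - 2)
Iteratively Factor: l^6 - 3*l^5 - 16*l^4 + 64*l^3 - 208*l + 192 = (l + 4)*(l^5 - 7*l^4 + 12*l^3 + 16*l^2 - 64*l + 48) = (l - 2)*(l + 4)*(l^4 - 5*l^3 + 2*l^2 + 20*l - 24) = (l - 2)*(l + 2)*(l + 4)*(l^3 - 7*l^2 + 16*l - 12) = (l - 2)^2*(l + 2)*(l + 4)*(l^2 - 5*l + 6) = (l - 2)^3*(l + 2)*(l + 4)*(l - 3)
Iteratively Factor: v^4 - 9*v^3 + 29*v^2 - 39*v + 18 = (v - 3)*(v^3 - 6*v^2 + 11*v - 6) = (v - 3)*(v - 1)*(v^2 - 5*v + 6) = (v - 3)^2*(v - 1)*(v - 2)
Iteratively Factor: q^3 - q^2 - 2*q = (q)*(q^2 - q - 2) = q*(q - 2)*(q + 1)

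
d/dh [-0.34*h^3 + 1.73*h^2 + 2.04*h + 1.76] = -1.02*h^2 + 3.46*h + 2.04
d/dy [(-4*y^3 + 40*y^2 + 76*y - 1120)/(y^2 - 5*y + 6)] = 4*(-y^4 + 10*y^3 - 87*y^2 + 680*y - 1286)/(y^4 - 10*y^3 + 37*y^2 - 60*y + 36)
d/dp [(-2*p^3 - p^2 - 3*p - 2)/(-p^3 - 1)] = (-p^4 - 6*p^3 + 2*p + 3)/(p^6 + 2*p^3 + 1)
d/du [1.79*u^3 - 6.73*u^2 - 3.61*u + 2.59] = 5.37*u^2 - 13.46*u - 3.61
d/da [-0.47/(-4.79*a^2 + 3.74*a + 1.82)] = (1.7578 - 4.5026*a)/(-4.79*a^2 + 3.74*a + 1.82)^2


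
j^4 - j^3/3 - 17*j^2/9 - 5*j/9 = j*(j - 5/3)*(j + 1/3)*(j + 1)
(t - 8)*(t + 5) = t^2 - 3*t - 40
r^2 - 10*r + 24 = (r - 6)*(r - 4)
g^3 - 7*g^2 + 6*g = g*(g - 6)*(g - 1)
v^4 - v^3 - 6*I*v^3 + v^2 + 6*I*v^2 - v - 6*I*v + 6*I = (v - 1)*(v - 6*I)*(v - I)*(v + I)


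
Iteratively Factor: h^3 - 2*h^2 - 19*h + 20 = (h + 4)*(h^2 - 6*h + 5) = (h - 1)*(h + 4)*(h - 5)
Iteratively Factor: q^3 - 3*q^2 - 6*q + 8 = (q + 2)*(q^2 - 5*q + 4) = (q - 1)*(q + 2)*(q - 4)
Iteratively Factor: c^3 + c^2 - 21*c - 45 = (c + 3)*(c^2 - 2*c - 15) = (c + 3)^2*(c - 5)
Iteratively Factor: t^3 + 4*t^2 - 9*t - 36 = (t + 4)*(t^2 - 9) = (t - 3)*(t + 4)*(t + 3)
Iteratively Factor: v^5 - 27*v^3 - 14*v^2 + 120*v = (v - 5)*(v^4 + 5*v^3 - 2*v^2 - 24*v) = (v - 5)*(v + 3)*(v^3 + 2*v^2 - 8*v) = (v - 5)*(v + 3)*(v + 4)*(v^2 - 2*v) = v*(v - 5)*(v + 3)*(v + 4)*(v - 2)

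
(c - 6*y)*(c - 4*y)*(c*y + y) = c^3*y - 10*c^2*y^2 + c^2*y + 24*c*y^3 - 10*c*y^2 + 24*y^3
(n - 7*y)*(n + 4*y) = n^2 - 3*n*y - 28*y^2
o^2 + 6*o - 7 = (o - 1)*(o + 7)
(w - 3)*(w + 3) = w^2 - 9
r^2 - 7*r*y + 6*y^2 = (r - 6*y)*(r - y)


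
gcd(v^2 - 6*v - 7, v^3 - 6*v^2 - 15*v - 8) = v + 1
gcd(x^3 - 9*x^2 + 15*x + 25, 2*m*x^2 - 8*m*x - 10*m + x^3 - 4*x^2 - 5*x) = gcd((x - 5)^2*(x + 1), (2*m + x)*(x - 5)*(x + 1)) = x^2 - 4*x - 5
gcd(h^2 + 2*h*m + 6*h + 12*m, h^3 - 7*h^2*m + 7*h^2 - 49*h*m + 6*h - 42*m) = h + 6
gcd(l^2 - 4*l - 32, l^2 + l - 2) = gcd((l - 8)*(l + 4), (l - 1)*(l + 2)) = 1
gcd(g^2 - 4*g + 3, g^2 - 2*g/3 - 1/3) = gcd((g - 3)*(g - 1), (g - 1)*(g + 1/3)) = g - 1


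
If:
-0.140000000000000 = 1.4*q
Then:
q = -0.10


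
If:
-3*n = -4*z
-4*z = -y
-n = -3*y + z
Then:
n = 0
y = 0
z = 0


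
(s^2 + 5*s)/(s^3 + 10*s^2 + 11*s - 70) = s/(s^2 + 5*s - 14)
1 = 1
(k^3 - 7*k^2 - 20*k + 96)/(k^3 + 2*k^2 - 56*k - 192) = (k - 3)/(k + 6)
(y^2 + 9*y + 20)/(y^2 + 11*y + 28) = (y + 5)/(y + 7)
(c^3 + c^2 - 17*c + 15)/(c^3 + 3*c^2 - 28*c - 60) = (c^3 + c^2 - 17*c + 15)/(c^3 + 3*c^2 - 28*c - 60)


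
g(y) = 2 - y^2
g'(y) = -2*y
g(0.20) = 1.96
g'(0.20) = -0.40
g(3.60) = -10.96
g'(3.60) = -7.20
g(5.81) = -31.76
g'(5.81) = -11.62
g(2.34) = -3.48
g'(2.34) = -4.68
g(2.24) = -3.02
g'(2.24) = -4.48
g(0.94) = 1.12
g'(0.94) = -1.88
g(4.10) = -14.81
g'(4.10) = -8.20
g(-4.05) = -14.40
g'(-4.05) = 8.10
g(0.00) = 2.00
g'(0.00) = 0.00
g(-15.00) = -223.00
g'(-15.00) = 30.00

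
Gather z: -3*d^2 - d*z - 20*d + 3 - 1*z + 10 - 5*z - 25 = -3*d^2 - 20*d + z*(-d - 6) - 12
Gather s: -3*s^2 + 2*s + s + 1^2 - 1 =-3*s^2 + 3*s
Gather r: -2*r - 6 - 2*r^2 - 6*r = -2*r^2 - 8*r - 6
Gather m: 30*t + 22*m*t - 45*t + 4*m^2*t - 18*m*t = 4*m^2*t + 4*m*t - 15*t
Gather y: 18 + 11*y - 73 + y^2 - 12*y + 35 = y^2 - y - 20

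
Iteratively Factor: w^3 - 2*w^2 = (w)*(w^2 - 2*w) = w*(w - 2)*(w)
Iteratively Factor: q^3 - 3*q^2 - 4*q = (q)*(q^2 - 3*q - 4) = q*(q - 4)*(q + 1)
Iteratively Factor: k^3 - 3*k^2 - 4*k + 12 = (k - 2)*(k^2 - k - 6) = (k - 2)*(k + 2)*(k - 3)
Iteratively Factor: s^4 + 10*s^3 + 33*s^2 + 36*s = (s)*(s^3 + 10*s^2 + 33*s + 36) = s*(s + 4)*(s^2 + 6*s + 9) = s*(s + 3)*(s + 4)*(s + 3)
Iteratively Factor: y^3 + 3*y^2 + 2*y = (y + 2)*(y^2 + y) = (y + 1)*(y + 2)*(y)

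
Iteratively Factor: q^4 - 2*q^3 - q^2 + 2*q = (q)*(q^3 - 2*q^2 - q + 2) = q*(q + 1)*(q^2 - 3*q + 2) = q*(q - 1)*(q + 1)*(q - 2)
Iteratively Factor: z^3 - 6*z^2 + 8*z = (z - 4)*(z^2 - 2*z) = (z - 4)*(z - 2)*(z)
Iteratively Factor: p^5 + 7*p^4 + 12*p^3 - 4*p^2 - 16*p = (p + 2)*(p^4 + 5*p^3 + 2*p^2 - 8*p) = (p + 2)^2*(p^3 + 3*p^2 - 4*p) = (p - 1)*(p + 2)^2*(p^2 + 4*p) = (p - 1)*(p + 2)^2*(p + 4)*(p)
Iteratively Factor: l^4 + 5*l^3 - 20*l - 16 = (l + 4)*(l^3 + l^2 - 4*l - 4) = (l + 2)*(l + 4)*(l^2 - l - 2) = (l + 1)*(l + 2)*(l + 4)*(l - 2)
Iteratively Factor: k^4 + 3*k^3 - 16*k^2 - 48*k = (k - 4)*(k^3 + 7*k^2 + 12*k) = k*(k - 4)*(k^2 + 7*k + 12) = k*(k - 4)*(k + 4)*(k + 3)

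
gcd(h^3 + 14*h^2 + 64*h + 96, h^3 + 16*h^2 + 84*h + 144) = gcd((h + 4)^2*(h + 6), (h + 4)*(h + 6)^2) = h^2 + 10*h + 24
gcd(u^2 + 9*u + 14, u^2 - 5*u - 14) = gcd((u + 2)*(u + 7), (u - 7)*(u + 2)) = u + 2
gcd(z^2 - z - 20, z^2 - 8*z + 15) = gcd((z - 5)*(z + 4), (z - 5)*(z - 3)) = z - 5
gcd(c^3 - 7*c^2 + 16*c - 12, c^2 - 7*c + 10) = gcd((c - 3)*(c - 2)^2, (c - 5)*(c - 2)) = c - 2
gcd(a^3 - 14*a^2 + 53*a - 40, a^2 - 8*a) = a - 8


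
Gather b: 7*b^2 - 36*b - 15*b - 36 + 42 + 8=7*b^2 - 51*b + 14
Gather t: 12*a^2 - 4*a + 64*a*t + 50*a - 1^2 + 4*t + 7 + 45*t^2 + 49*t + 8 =12*a^2 + 46*a + 45*t^2 + t*(64*a + 53) + 14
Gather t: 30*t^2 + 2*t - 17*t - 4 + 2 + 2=30*t^2 - 15*t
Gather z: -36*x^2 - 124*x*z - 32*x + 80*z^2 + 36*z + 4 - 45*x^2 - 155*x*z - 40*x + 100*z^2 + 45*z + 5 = -81*x^2 - 72*x + 180*z^2 + z*(81 - 279*x) + 9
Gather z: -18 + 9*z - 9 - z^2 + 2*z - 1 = -z^2 + 11*z - 28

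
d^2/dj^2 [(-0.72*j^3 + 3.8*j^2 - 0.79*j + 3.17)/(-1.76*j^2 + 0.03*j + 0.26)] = (-3.5527136788005e-15*j^5 + 1.4210854715202e-14*j^4 + 5.153168*j^3 - 69.315936*j^2 + 3.465312*j - 3.432974)/(5.451776*j^6 - 0.278784*j^5 - 2.411376*j^4 + 0.082341*j^3 + 0.356226*j^2 - 0.006084*j - 0.017576)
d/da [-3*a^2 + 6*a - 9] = 6 - 6*a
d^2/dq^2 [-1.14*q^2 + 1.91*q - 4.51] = -2.28000000000000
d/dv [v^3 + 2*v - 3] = 3*v^2 + 2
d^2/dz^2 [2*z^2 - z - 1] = 4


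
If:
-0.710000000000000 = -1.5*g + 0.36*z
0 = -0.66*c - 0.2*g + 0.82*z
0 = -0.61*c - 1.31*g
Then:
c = -0.75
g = 0.35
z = -0.52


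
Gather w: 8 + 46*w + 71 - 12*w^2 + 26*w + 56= -12*w^2 + 72*w + 135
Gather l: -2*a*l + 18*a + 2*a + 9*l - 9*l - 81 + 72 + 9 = -2*a*l + 20*a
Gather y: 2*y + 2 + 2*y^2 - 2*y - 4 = 2*y^2 - 2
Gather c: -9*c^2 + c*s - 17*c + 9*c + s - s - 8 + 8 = -9*c^2 + c*(s - 8)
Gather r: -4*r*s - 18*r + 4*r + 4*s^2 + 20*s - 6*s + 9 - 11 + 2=r*(-4*s - 14) + 4*s^2 + 14*s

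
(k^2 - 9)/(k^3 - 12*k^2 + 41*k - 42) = (k + 3)/(k^2 - 9*k + 14)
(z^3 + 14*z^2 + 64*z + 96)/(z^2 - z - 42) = (z^2 + 8*z + 16)/(z - 7)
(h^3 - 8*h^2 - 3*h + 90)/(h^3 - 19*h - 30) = (h - 6)/(h + 2)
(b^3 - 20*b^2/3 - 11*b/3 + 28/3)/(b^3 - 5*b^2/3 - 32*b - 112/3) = (b - 1)/(b + 4)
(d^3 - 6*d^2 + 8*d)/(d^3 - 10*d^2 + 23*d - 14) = d*(d - 4)/(d^2 - 8*d + 7)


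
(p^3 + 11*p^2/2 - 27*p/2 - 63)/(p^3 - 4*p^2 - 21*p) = (p^2 + 5*p/2 - 21)/(p*(p - 7))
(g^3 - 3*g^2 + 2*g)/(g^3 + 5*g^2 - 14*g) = (g - 1)/(g + 7)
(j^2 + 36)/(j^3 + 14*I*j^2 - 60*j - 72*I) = (j - 6*I)/(j^2 + 8*I*j - 12)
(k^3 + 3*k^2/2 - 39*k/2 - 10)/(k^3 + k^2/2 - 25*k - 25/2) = (k - 4)/(k - 5)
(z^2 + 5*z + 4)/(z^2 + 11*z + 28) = (z + 1)/(z + 7)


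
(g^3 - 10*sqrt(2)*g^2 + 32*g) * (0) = 0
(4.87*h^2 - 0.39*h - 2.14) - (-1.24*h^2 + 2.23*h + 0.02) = 6.11*h^2 - 2.62*h - 2.16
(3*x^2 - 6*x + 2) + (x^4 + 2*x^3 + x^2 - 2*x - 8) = x^4 + 2*x^3 + 4*x^2 - 8*x - 6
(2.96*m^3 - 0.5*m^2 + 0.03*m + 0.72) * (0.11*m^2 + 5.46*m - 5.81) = 0.3256*m^5 + 16.1066*m^4 - 19.9243*m^3 + 3.148*m^2 + 3.7569*m - 4.1832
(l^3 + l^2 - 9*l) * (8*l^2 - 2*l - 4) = 8*l^5 + 6*l^4 - 78*l^3 + 14*l^2 + 36*l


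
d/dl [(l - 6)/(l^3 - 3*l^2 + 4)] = (l^3 - 3*l^2 - 3*l*(l - 6)*(l - 2) + 4)/(l^3 - 3*l^2 + 4)^2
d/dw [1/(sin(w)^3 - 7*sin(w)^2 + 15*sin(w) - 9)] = (5 - 3*sin(w))*cos(w)/((sin(w) - 3)^3*(sin(w) - 1)^2)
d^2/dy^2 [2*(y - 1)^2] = 4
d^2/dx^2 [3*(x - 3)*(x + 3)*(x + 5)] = 18*x + 30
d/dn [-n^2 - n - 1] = -2*n - 1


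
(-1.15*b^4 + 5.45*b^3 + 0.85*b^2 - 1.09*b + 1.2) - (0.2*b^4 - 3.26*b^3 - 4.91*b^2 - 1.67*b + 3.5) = -1.35*b^4 + 8.71*b^3 + 5.76*b^2 + 0.58*b - 2.3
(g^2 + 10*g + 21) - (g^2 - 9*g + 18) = 19*g + 3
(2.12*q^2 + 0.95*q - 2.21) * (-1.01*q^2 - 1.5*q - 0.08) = -2.1412*q^4 - 4.1395*q^3 + 0.6375*q^2 + 3.239*q + 0.1768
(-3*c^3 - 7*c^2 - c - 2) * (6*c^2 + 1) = -18*c^5 - 42*c^4 - 9*c^3 - 19*c^2 - c - 2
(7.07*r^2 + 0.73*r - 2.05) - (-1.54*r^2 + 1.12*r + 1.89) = 8.61*r^2 - 0.39*r - 3.94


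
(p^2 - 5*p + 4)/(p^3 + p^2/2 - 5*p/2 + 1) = 2*(p - 4)/(2*p^2 + 3*p - 2)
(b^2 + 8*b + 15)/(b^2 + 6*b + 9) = (b + 5)/(b + 3)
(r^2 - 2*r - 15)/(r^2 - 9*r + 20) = (r + 3)/(r - 4)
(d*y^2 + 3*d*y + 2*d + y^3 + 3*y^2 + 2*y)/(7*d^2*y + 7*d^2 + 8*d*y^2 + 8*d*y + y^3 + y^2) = (y + 2)/(7*d + y)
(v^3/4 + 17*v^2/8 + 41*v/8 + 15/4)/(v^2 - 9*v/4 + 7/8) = (2*v^3 + 17*v^2 + 41*v + 30)/(8*v^2 - 18*v + 7)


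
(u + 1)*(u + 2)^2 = u^3 + 5*u^2 + 8*u + 4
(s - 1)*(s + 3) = s^2 + 2*s - 3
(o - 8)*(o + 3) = o^2 - 5*o - 24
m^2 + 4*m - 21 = (m - 3)*(m + 7)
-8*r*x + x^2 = x*(-8*r + x)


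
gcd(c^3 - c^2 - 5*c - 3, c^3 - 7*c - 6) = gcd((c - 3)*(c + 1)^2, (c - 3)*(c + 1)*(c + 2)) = c^2 - 2*c - 3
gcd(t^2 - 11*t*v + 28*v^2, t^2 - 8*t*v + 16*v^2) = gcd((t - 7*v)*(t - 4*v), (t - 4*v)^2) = t - 4*v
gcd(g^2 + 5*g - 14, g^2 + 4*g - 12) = g - 2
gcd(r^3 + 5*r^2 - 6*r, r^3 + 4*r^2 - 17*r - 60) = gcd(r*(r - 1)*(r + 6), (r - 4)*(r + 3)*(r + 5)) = 1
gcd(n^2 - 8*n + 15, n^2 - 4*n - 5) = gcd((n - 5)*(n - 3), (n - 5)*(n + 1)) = n - 5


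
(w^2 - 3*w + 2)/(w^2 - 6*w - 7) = (-w^2 + 3*w - 2)/(-w^2 + 6*w + 7)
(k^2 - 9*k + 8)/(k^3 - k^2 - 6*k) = (-k^2 + 9*k - 8)/(k*(-k^2 + k + 6))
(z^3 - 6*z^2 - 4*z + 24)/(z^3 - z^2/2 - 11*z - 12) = 2*(z^2 - 8*z + 12)/(2*z^2 - 5*z - 12)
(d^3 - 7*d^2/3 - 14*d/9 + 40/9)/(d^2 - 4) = (d^2 - d/3 - 20/9)/(d + 2)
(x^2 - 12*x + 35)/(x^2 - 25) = (x - 7)/(x + 5)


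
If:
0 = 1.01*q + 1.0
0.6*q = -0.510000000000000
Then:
No Solution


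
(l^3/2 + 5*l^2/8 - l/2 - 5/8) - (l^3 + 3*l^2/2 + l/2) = -l^3/2 - 7*l^2/8 - l - 5/8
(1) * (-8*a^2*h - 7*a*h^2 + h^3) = -8*a^2*h - 7*a*h^2 + h^3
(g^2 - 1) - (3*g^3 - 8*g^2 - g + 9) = -3*g^3 + 9*g^2 + g - 10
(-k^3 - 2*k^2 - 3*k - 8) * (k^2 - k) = -k^5 - k^4 - k^3 - 5*k^2 + 8*k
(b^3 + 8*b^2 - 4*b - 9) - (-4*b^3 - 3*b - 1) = 5*b^3 + 8*b^2 - b - 8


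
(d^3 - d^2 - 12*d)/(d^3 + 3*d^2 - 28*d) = (d + 3)/(d + 7)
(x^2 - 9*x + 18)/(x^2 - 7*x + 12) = (x - 6)/(x - 4)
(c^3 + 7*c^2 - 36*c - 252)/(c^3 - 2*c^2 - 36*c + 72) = (c + 7)/(c - 2)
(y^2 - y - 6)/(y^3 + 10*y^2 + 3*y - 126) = (y + 2)/(y^2 + 13*y + 42)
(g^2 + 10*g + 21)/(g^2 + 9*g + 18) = (g + 7)/(g + 6)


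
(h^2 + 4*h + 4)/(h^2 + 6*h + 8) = (h + 2)/(h + 4)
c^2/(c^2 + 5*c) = c/(c + 5)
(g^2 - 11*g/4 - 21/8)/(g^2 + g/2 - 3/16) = 2*(2*g - 7)/(4*g - 1)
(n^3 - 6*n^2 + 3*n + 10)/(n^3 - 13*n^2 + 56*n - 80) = (n^2 - n - 2)/(n^2 - 8*n + 16)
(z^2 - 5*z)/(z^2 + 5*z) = (z - 5)/(z + 5)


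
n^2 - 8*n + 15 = (n - 5)*(n - 3)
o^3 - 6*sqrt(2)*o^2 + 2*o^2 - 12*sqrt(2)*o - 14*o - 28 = (o + 2)*(o - 7*sqrt(2))*(o + sqrt(2))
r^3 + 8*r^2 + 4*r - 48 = (r - 2)*(r + 4)*(r + 6)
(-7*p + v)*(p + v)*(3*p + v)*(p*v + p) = -21*p^4*v - 21*p^4 - 25*p^3*v^2 - 25*p^3*v - 3*p^2*v^3 - 3*p^2*v^2 + p*v^4 + p*v^3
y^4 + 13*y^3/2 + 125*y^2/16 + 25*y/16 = y*(y + 1/4)*(y + 5/4)*(y + 5)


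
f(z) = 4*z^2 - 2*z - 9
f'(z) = 8*z - 2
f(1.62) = -1.74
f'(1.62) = 10.96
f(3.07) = 22.56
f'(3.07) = 22.56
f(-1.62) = 4.74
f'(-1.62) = -14.96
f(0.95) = -7.29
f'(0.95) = 5.60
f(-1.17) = -1.18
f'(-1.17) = -11.36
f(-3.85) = 57.99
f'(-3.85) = -32.80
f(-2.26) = 15.95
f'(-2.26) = -20.08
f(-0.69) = -5.72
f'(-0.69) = -7.52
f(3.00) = 21.00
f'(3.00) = 22.00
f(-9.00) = 333.00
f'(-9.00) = -74.00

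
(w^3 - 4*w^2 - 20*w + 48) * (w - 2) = w^4 - 6*w^3 - 12*w^2 + 88*w - 96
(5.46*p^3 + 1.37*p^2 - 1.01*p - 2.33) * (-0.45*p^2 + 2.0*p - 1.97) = -2.457*p^5 + 10.3035*p^4 - 7.5617*p^3 - 3.6704*p^2 - 2.6703*p + 4.5901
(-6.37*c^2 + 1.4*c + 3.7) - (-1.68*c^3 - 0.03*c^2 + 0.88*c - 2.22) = 1.68*c^3 - 6.34*c^2 + 0.52*c + 5.92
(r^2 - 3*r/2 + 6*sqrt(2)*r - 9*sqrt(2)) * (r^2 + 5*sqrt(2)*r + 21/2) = r^4 - 3*r^3/2 + 11*sqrt(2)*r^3 - 33*sqrt(2)*r^2/2 + 141*r^2/2 - 423*r/4 + 63*sqrt(2)*r - 189*sqrt(2)/2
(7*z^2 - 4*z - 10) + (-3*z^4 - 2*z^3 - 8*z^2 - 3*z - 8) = -3*z^4 - 2*z^3 - z^2 - 7*z - 18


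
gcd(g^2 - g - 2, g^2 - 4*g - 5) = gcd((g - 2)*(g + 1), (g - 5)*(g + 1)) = g + 1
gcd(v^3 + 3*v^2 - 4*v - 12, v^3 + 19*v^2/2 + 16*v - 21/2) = v + 3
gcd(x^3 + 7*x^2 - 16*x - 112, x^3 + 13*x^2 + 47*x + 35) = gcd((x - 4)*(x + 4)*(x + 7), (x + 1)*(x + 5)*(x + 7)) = x + 7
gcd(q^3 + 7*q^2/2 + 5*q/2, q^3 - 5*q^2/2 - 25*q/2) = q^2 + 5*q/2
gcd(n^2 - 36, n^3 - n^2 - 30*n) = n - 6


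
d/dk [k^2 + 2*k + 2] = 2*k + 2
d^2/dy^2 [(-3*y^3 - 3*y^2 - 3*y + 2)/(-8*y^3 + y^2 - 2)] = 2*(216*y^6 + 576*y^5 - 1128*y^4 - 199*y^3 - 276*y^2 + 150*y + 8)/(512*y^9 - 192*y^8 + 24*y^7 + 383*y^6 - 96*y^5 + 6*y^4 + 96*y^3 - 12*y^2 + 8)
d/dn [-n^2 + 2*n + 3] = 2 - 2*n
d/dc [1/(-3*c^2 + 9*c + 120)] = (2*c - 3)/(3*(-c^2 + 3*c + 40)^2)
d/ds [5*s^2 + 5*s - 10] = 10*s + 5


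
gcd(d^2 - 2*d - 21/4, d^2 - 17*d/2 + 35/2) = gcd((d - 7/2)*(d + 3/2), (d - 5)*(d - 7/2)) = d - 7/2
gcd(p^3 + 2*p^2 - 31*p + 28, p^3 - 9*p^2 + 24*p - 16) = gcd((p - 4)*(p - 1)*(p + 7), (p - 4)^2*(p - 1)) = p^2 - 5*p + 4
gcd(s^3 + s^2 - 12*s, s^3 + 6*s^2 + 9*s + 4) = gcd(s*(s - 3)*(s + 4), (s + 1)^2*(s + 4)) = s + 4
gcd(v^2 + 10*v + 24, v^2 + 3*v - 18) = v + 6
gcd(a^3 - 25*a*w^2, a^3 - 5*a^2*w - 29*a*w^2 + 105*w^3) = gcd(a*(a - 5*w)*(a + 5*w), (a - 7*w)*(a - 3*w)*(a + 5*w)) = a + 5*w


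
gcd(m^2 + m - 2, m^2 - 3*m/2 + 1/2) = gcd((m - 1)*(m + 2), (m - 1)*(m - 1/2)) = m - 1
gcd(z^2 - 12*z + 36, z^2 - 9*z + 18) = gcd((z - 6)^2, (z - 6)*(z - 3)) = z - 6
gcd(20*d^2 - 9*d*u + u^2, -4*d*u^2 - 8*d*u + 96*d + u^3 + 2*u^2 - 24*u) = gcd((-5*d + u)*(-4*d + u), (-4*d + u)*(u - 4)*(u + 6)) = -4*d + u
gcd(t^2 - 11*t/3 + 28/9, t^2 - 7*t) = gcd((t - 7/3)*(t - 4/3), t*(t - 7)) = 1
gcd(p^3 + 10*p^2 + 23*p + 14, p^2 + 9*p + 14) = p^2 + 9*p + 14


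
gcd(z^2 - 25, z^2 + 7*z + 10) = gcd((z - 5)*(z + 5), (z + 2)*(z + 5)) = z + 5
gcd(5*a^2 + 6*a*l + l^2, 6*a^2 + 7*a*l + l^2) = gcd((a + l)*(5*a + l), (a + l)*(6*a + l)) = a + l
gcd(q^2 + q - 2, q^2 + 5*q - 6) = q - 1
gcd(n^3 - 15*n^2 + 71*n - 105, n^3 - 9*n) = n - 3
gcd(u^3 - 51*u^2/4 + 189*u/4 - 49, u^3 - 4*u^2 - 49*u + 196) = u^2 - 11*u + 28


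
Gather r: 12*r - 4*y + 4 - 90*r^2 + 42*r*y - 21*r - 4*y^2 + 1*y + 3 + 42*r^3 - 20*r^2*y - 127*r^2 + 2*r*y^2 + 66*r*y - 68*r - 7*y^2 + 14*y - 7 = 42*r^3 + r^2*(-20*y - 217) + r*(2*y^2 + 108*y - 77) - 11*y^2 + 11*y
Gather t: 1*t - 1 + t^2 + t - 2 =t^2 + 2*t - 3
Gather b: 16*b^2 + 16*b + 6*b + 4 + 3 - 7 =16*b^2 + 22*b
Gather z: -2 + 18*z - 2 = 18*z - 4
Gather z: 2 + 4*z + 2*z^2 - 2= 2*z^2 + 4*z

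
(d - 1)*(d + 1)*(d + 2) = d^3 + 2*d^2 - d - 2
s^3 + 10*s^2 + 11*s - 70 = (s - 2)*(s + 5)*(s + 7)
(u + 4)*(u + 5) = u^2 + 9*u + 20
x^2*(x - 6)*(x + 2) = x^4 - 4*x^3 - 12*x^2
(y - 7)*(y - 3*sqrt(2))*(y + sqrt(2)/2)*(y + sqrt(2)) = y^4 - 7*y^3 - 3*sqrt(2)*y^3/2 - 8*y^2 + 21*sqrt(2)*y^2/2 - 3*sqrt(2)*y + 56*y + 21*sqrt(2)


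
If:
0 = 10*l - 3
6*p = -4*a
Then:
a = -3*p/2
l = 3/10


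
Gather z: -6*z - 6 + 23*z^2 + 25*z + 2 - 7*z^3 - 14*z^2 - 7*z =-7*z^3 + 9*z^2 + 12*z - 4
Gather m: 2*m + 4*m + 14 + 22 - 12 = 6*m + 24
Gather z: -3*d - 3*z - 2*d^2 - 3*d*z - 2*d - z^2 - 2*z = -2*d^2 - 5*d - z^2 + z*(-3*d - 5)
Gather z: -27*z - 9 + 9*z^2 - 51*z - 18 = 9*z^2 - 78*z - 27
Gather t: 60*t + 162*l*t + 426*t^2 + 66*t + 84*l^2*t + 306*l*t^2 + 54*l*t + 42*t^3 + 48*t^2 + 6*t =42*t^3 + t^2*(306*l + 474) + t*(84*l^2 + 216*l + 132)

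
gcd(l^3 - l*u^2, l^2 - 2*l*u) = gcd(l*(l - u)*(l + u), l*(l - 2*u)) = l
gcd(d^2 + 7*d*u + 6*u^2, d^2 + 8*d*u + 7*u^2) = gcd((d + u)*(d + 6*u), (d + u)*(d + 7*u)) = d + u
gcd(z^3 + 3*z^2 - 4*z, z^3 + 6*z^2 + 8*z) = z^2 + 4*z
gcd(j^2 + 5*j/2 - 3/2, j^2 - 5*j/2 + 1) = j - 1/2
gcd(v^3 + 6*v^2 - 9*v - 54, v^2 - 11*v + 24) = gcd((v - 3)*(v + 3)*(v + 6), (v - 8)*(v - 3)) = v - 3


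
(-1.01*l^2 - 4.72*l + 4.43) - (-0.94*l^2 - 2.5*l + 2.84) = -0.0700000000000001*l^2 - 2.22*l + 1.59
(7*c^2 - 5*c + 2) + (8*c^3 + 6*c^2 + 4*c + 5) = 8*c^3 + 13*c^2 - c + 7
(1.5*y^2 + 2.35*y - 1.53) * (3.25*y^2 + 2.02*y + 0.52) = 4.875*y^4 + 10.6675*y^3 + 0.5545*y^2 - 1.8686*y - 0.7956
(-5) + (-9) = -14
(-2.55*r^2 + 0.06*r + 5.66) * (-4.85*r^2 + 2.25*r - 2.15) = 12.3675*r^4 - 6.0285*r^3 - 21.8335*r^2 + 12.606*r - 12.169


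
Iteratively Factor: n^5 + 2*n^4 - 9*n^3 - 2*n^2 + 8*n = (n - 2)*(n^4 + 4*n^3 - n^2 - 4*n) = n*(n - 2)*(n^3 + 4*n^2 - n - 4) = n*(n - 2)*(n + 1)*(n^2 + 3*n - 4) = n*(n - 2)*(n - 1)*(n + 1)*(n + 4)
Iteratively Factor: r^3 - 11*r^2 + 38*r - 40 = (r - 4)*(r^2 - 7*r + 10) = (r - 5)*(r - 4)*(r - 2)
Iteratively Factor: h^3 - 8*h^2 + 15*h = (h)*(h^2 - 8*h + 15) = h*(h - 3)*(h - 5)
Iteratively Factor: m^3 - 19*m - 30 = (m + 2)*(m^2 - 2*m - 15) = (m + 2)*(m + 3)*(m - 5)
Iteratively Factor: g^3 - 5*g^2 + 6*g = (g - 3)*(g^2 - 2*g) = g*(g - 3)*(g - 2)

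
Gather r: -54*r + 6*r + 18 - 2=16 - 48*r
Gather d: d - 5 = d - 5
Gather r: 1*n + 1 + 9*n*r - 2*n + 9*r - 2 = -n + r*(9*n + 9) - 1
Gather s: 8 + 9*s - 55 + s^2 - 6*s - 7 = s^2 + 3*s - 54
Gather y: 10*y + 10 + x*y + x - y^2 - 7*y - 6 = x - y^2 + y*(x + 3) + 4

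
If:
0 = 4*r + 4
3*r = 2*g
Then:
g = -3/2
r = -1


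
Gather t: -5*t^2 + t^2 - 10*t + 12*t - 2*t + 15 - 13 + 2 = 4 - 4*t^2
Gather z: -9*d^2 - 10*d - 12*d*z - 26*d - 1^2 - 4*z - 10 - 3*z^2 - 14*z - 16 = -9*d^2 - 36*d - 3*z^2 + z*(-12*d - 18) - 27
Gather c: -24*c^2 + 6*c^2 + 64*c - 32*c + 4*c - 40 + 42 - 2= -18*c^2 + 36*c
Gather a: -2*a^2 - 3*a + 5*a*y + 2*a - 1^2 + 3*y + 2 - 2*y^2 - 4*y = -2*a^2 + a*(5*y - 1) - 2*y^2 - y + 1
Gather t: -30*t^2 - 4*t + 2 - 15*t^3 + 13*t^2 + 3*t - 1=-15*t^3 - 17*t^2 - t + 1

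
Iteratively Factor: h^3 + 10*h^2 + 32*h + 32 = (h + 2)*(h^2 + 8*h + 16) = (h + 2)*(h + 4)*(h + 4)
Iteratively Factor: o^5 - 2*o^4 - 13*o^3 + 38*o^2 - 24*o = (o)*(o^4 - 2*o^3 - 13*o^2 + 38*o - 24) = o*(o - 3)*(o^3 + o^2 - 10*o + 8) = o*(o - 3)*(o - 1)*(o^2 + 2*o - 8) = o*(o - 3)*(o - 2)*(o - 1)*(o + 4)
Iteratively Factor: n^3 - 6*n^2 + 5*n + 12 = (n + 1)*(n^2 - 7*n + 12) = (n - 3)*(n + 1)*(n - 4)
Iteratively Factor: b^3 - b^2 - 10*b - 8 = (b + 2)*(b^2 - 3*b - 4) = (b + 1)*(b + 2)*(b - 4)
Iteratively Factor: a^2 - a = (a)*(a - 1)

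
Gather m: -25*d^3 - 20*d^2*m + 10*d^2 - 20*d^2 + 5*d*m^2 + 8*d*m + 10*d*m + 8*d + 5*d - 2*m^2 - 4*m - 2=-25*d^3 - 10*d^2 + 13*d + m^2*(5*d - 2) + m*(-20*d^2 + 18*d - 4) - 2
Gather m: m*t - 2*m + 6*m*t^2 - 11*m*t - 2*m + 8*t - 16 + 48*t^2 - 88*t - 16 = m*(6*t^2 - 10*t - 4) + 48*t^2 - 80*t - 32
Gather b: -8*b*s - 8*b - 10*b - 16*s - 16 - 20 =b*(-8*s - 18) - 16*s - 36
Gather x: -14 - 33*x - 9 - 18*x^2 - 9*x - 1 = -18*x^2 - 42*x - 24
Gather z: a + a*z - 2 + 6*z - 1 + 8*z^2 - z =a + 8*z^2 + z*(a + 5) - 3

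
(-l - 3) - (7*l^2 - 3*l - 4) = -7*l^2 + 2*l + 1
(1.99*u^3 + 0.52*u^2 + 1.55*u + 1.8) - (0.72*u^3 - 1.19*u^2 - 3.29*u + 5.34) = 1.27*u^3 + 1.71*u^2 + 4.84*u - 3.54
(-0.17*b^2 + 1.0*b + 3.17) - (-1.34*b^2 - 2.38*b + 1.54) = 1.17*b^2 + 3.38*b + 1.63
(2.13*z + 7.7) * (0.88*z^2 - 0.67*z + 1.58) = 1.8744*z^3 + 5.3489*z^2 - 1.7936*z + 12.166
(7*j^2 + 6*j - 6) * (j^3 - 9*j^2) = 7*j^5 - 57*j^4 - 60*j^3 + 54*j^2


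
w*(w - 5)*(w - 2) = w^3 - 7*w^2 + 10*w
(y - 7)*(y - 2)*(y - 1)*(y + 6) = y^4 - 4*y^3 - 37*y^2 + 124*y - 84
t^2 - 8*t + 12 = (t - 6)*(t - 2)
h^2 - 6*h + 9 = (h - 3)^2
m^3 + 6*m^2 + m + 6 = (m + 6)*(m - I)*(m + I)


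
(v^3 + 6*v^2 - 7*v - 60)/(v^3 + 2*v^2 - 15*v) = (v + 4)/v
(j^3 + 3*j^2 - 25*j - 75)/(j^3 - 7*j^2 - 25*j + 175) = (j + 3)/(j - 7)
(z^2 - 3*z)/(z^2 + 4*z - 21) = z/(z + 7)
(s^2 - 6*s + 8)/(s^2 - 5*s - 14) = (-s^2 + 6*s - 8)/(-s^2 + 5*s + 14)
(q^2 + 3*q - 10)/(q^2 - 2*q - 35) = (q - 2)/(q - 7)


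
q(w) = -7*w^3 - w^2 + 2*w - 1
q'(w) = -21*w^2 - 2*w + 2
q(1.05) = -8.11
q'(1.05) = -23.25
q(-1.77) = 31.14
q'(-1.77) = -60.25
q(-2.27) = 71.19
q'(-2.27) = -101.67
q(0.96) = -6.19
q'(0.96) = -19.27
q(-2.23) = 67.19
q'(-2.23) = -97.97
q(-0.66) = -0.74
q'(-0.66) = -5.83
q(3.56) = -322.38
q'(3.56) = -271.27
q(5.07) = -928.83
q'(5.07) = -547.94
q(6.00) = -1537.00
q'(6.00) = -766.00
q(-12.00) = 11927.00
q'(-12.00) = -2998.00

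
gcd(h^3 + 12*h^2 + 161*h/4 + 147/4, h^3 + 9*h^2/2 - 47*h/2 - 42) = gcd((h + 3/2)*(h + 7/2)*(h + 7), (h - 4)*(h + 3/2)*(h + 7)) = h^2 + 17*h/2 + 21/2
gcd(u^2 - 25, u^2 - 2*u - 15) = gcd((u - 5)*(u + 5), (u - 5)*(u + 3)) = u - 5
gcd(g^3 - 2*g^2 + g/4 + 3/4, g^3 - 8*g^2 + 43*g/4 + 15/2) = g + 1/2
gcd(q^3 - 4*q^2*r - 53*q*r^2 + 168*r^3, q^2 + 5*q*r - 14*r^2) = q + 7*r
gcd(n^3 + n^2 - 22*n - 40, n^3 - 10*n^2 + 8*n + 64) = n + 2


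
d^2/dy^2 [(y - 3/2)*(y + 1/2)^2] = 6*y - 1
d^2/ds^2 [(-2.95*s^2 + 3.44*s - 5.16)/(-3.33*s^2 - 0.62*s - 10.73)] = (-88.472772*s^3 - 289.124586*s^2 + 801.405792*s + 360.278118)/(36.926037*s^6 + 20.625354*s^5 + 360.791847*s^4 + 133.157276*s^3 + 1162.551507*s^2 + 214.147194*s + 1235.376017)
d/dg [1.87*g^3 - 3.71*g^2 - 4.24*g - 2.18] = 5.61*g^2 - 7.42*g - 4.24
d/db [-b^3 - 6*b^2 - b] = -3*b^2 - 12*b - 1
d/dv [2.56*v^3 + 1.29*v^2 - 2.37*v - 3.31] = 7.68*v^2 + 2.58*v - 2.37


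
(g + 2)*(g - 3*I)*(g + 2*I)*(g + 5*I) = g^4 + 2*g^3 + 4*I*g^3 + 11*g^2 + 8*I*g^2 + 22*g + 30*I*g + 60*I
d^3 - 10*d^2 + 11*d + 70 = (d - 7)*(d - 5)*(d + 2)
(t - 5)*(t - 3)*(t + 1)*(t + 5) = t^4 - 2*t^3 - 28*t^2 + 50*t + 75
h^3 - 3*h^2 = h^2*(h - 3)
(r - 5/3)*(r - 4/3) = r^2 - 3*r + 20/9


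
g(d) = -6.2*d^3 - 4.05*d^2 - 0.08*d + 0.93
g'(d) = -18.6*d^2 - 8.1*d - 0.08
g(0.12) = 0.85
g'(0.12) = -1.32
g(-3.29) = 178.15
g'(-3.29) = -174.76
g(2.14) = -78.55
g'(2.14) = -102.59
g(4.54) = -663.09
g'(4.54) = -420.23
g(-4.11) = 363.29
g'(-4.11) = -280.98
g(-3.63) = 244.41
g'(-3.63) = -215.77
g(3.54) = -325.15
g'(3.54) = -261.84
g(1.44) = -26.10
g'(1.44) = -50.31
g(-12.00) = 10132.29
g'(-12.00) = -2581.28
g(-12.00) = 10132.29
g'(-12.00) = -2581.28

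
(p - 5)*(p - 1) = p^2 - 6*p + 5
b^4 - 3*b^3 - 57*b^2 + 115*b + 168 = (b - 8)*(b - 3)*(b + 1)*(b + 7)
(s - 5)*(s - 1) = s^2 - 6*s + 5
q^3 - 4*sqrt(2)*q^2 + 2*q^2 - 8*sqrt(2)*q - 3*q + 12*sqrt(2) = (q - 1)*(q + 3)*(q - 4*sqrt(2))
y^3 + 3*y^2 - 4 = (y - 1)*(y + 2)^2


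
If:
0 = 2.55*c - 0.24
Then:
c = 0.09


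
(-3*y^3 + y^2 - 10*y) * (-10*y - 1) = 30*y^4 - 7*y^3 + 99*y^2 + 10*y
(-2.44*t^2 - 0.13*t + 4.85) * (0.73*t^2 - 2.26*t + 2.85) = -1.7812*t^4 + 5.4195*t^3 - 3.1197*t^2 - 11.3315*t + 13.8225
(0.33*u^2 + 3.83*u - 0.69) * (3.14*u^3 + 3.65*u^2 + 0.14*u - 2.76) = 1.0362*u^5 + 13.2307*u^4 + 11.8591*u^3 - 2.8931*u^2 - 10.6674*u + 1.9044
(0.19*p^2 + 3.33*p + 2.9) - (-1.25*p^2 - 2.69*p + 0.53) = 1.44*p^2 + 6.02*p + 2.37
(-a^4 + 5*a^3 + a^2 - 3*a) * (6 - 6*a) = 6*a^5 - 36*a^4 + 24*a^3 + 24*a^2 - 18*a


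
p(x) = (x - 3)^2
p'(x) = 2*x - 6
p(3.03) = 0.00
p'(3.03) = 0.06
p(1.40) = 2.56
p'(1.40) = -3.20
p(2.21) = 0.62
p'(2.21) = -1.58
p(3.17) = 0.03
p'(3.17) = 0.34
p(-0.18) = 10.11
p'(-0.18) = -6.36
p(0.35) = 7.02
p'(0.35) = -5.30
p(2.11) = 0.79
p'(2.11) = -1.78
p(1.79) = 1.46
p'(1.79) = -2.42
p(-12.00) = 225.00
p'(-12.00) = -30.00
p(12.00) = 81.00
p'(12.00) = 18.00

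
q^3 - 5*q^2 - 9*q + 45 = (q - 5)*(q - 3)*(q + 3)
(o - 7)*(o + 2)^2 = o^3 - 3*o^2 - 24*o - 28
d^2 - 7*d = d*(d - 7)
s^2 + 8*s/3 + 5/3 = (s + 1)*(s + 5/3)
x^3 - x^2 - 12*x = x*(x - 4)*(x + 3)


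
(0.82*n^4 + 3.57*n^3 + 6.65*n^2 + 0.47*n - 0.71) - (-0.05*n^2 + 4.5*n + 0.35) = 0.82*n^4 + 3.57*n^3 + 6.7*n^2 - 4.03*n - 1.06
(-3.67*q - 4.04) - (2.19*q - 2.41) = -5.86*q - 1.63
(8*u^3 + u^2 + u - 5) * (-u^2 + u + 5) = -8*u^5 + 7*u^4 + 40*u^3 + 11*u^2 - 25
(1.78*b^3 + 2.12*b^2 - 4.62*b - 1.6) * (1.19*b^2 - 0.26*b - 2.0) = 2.1182*b^5 + 2.06*b^4 - 9.609*b^3 - 4.9428*b^2 + 9.656*b + 3.2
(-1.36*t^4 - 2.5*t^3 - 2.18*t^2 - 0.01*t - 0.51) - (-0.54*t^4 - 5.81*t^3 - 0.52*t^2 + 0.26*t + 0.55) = -0.82*t^4 + 3.31*t^3 - 1.66*t^2 - 0.27*t - 1.06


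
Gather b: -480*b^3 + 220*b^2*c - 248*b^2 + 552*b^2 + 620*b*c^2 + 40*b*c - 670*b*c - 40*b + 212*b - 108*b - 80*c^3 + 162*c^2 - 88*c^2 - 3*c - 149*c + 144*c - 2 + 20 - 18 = -480*b^3 + b^2*(220*c + 304) + b*(620*c^2 - 630*c + 64) - 80*c^3 + 74*c^2 - 8*c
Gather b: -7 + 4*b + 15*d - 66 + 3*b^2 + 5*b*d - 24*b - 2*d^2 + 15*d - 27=3*b^2 + b*(5*d - 20) - 2*d^2 + 30*d - 100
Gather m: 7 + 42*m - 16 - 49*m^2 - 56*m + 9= -49*m^2 - 14*m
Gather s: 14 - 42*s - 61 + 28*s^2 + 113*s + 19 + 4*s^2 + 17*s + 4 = 32*s^2 + 88*s - 24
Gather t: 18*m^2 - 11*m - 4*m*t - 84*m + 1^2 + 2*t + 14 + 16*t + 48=18*m^2 - 95*m + t*(18 - 4*m) + 63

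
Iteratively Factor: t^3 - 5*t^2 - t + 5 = (t - 1)*(t^2 - 4*t - 5) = (t - 1)*(t + 1)*(t - 5)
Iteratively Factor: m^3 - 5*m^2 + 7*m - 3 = (m - 1)*(m^2 - 4*m + 3) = (m - 1)^2*(m - 3)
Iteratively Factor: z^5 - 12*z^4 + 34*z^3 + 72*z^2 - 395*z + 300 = (z + 3)*(z^4 - 15*z^3 + 79*z^2 - 165*z + 100) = (z - 1)*(z + 3)*(z^3 - 14*z^2 + 65*z - 100) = (z - 5)*(z - 1)*(z + 3)*(z^2 - 9*z + 20) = (z - 5)*(z - 4)*(z - 1)*(z + 3)*(z - 5)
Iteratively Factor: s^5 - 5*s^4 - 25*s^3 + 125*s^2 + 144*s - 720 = (s - 3)*(s^4 - 2*s^3 - 31*s^2 + 32*s + 240) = (s - 3)*(s + 3)*(s^3 - 5*s^2 - 16*s + 80) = (s - 5)*(s - 3)*(s + 3)*(s^2 - 16) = (s - 5)*(s - 3)*(s + 3)*(s + 4)*(s - 4)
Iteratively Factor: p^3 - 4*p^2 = (p)*(p^2 - 4*p) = p*(p - 4)*(p)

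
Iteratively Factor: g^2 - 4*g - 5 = (g + 1)*(g - 5)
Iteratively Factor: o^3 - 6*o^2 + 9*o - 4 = (o - 1)*(o^2 - 5*o + 4) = (o - 1)^2*(o - 4)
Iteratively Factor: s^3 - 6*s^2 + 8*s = (s - 2)*(s^2 - 4*s) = s*(s - 2)*(s - 4)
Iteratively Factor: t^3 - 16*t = (t)*(t^2 - 16) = t*(t - 4)*(t + 4)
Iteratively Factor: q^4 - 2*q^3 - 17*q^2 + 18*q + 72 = (q - 4)*(q^3 + 2*q^2 - 9*q - 18) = (q - 4)*(q + 3)*(q^2 - q - 6) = (q - 4)*(q - 3)*(q + 3)*(q + 2)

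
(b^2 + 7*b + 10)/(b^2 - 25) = (b + 2)/(b - 5)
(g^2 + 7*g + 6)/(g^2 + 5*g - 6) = (g + 1)/(g - 1)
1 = 1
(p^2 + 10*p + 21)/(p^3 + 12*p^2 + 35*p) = (p + 3)/(p*(p + 5))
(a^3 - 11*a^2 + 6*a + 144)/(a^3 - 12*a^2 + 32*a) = (a^2 - 3*a - 18)/(a*(a - 4))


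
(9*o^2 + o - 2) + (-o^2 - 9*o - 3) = 8*o^2 - 8*o - 5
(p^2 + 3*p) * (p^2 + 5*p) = p^4 + 8*p^3 + 15*p^2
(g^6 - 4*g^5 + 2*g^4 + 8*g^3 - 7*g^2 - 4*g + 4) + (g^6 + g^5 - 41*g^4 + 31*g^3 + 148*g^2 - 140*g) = 2*g^6 - 3*g^5 - 39*g^4 + 39*g^3 + 141*g^2 - 144*g + 4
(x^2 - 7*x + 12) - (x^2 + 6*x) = 12 - 13*x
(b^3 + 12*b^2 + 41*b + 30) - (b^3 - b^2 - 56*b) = 13*b^2 + 97*b + 30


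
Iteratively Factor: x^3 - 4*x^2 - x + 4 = (x - 1)*(x^2 - 3*x - 4) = (x - 1)*(x + 1)*(x - 4)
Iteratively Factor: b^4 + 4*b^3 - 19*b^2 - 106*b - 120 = (b + 2)*(b^3 + 2*b^2 - 23*b - 60) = (b + 2)*(b + 4)*(b^2 - 2*b - 15) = (b - 5)*(b + 2)*(b + 4)*(b + 3)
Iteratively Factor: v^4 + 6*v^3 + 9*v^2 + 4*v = (v + 4)*(v^3 + 2*v^2 + v) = v*(v + 4)*(v^2 + 2*v + 1) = v*(v + 1)*(v + 4)*(v + 1)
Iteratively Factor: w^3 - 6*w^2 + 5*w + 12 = (w - 3)*(w^2 - 3*w - 4) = (w - 3)*(w + 1)*(w - 4)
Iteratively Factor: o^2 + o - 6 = (o - 2)*(o + 3)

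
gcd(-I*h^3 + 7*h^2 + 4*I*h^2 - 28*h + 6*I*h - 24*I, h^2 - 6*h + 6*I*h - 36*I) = h + 6*I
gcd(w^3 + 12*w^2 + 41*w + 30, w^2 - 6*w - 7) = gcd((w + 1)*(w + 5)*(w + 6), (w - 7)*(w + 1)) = w + 1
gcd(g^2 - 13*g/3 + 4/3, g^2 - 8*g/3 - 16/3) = g - 4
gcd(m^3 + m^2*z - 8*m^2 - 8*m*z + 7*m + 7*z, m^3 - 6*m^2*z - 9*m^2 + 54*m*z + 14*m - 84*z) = m - 7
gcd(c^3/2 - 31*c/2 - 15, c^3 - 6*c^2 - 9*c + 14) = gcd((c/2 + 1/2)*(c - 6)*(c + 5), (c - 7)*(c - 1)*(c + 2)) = 1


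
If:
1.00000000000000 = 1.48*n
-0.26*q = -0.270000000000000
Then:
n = 0.68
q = 1.04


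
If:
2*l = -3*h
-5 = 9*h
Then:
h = -5/9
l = 5/6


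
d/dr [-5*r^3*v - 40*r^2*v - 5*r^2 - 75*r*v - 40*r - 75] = -15*r^2*v - 80*r*v - 10*r - 75*v - 40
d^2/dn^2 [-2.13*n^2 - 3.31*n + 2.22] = -4.26000000000000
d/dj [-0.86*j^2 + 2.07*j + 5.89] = 2.07 - 1.72*j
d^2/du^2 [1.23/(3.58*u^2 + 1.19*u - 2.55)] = (-31.528344*u^2 - 10.480092*u + 1.23*(7.16*u + 1.19)*(14.32*u + 2.38) + 22.45734)/(3.58*u^2 + 1.19*u - 2.55)^3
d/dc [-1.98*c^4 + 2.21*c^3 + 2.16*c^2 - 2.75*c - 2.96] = -7.92*c^3 + 6.63*c^2 + 4.32*c - 2.75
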